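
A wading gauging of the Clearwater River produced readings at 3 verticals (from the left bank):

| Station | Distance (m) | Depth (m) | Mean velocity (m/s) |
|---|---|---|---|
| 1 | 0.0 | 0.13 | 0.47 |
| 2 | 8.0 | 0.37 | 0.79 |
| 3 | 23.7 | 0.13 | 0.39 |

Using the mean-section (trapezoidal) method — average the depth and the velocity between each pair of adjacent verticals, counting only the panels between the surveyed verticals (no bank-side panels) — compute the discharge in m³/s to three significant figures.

3.58 m³/s

Panel 1-2: Δb = 8 m, d̄ = (0.13+0.37)/2 = 0.25, v̄ = (0.47+0.79)/2 = 0.63 → q = 8×0.25×0.63 = 1.260 m³/s
Panel 2-3: Δb = 15.7 m, d̄ = (0.37+0.13)/2 = 0.25, v̄ = (0.79+0.39)/2 = 0.59 → q = 15.7×0.25×0.59 = 2.316 m³/s
Q = Σ q = 3.576 m³/s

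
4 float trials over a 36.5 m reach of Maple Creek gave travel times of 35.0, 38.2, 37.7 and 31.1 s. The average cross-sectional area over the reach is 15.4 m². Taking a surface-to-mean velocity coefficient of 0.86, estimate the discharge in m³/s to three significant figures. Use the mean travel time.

t̄ = (35.0 + 38.2 + 37.7 + 31.1) / 4 = 35.5 s
v_surface = L / t̄ = 36.5 / 35.5 = 1.028 m/s
v_mean = 0.86 × 1.028 = 0.8842 m/s
Q = A × v_mean = 15.4 × 0.8842 = 13.62 m³/s

13.6 m³/s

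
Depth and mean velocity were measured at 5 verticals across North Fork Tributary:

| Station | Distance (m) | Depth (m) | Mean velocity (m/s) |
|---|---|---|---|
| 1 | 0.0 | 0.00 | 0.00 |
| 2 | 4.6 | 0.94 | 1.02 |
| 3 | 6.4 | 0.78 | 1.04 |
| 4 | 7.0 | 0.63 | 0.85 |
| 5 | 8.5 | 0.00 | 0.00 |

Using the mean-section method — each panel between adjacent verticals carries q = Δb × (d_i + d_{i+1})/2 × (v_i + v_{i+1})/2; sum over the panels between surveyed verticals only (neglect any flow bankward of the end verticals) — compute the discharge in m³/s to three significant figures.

3.30 m³/s

Panel 1-2: Δb = 4.6 m, d̄ = (0.00+0.94)/2 = 0.47, v̄ = (0.00+1.02)/2 = 0.51 → q = 4.6×0.47×0.51 = 1.103 m³/s
Panel 2-3: Δb = 1.8 m, d̄ = (0.94+0.78)/2 = 0.86, v̄ = (1.02+1.04)/2 = 1.03 → q = 1.8×0.86×1.03 = 1.594 m³/s
Panel 3-4: Δb = 0.6 m, d̄ = (0.78+0.63)/2 = 0.705, v̄ = (1.04+0.85)/2 = 0.945 → q = 0.6×0.705×0.945 = 0.3997 m³/s
Panel 4-5: Δb = 1.5 m, d̄ = (0.63+0.00)/2 = 0.315, v̄ = (0.85+0.00)/2 = 0.425 → q = 1.5×0.315×0.425 = 0.2008 m³/s
Q = Σ q = 3.298 m³/s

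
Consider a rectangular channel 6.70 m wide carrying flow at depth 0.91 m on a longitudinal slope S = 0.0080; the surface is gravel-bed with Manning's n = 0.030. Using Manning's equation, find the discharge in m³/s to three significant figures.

14.5 m³/s

A = b·y = 6.70 × 0.91 = 6.097 m²
P = b + 2y = 6.70 + 2×0.91 = 8.520 m
R = A/P = 6.097/8.520 = 0.7156 m
Q = (1/n)·A·R^(2/3)·S^(1/2) = (1/0.030) × 6.097 × 0.7156^(2/3) × 0.0080^(1/2) = 14.54 m³/s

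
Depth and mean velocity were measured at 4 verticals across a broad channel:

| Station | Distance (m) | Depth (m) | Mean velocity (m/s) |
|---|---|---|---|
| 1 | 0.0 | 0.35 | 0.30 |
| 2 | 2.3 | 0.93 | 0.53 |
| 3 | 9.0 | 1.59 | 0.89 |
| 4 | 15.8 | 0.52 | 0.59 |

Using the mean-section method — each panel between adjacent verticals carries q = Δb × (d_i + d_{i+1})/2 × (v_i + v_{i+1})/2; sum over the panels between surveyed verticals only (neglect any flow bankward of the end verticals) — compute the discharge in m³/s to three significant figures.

Panel 1-2: Δb = 2.3 m, d̄ = (0.35+0.93)/2 = 0.64, v̄ = (0.30+0.53)/2 = 0.415 → q = 2.3×0.64×0.415 = 0.6109 m³/s
Panel 2-3: Δb = 6.7 m, d̄ = (0.93+1.59)/2 = 1.26, v̄ = (0.53+0.89)/2 = 0.71 → q = 6.7×1.26×0.71 = 5.994 m³/s
Panel 3-4: Δb = 6.8 m, d̄ = (1.59+0.52)/2 = 1.055, v̄ = (0.89+0.59)/2 = 0.74 → q = 6.8×1.055×0.74 = 5.309 m³/s
Q = Σ q = 11.91 m³/s

11.9 m³/s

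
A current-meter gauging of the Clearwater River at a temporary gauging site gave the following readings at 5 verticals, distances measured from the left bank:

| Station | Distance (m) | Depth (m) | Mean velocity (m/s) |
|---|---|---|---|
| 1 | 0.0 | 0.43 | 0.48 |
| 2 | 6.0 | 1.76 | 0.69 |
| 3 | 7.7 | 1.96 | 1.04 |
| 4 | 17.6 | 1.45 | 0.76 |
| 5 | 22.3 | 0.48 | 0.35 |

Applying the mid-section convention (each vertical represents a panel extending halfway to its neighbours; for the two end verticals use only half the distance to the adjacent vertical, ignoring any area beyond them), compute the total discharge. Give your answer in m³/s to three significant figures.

w_1 = (6.0 − 0.0)/2 = 3 m; q_1 = 0.48 × 0.43 × 3 = 0.6192 m³/s
w_2 = (7.7 − 0.0)/2 = 3.85 m; q_2 = 0.69 × 1.76 × 3.85 = 4.675 m³/s
w_3 = (17.6 − 6.0)/2 = 5.8 m; q_3 = 1.04 × 1.96 × 5.8 = 11.82 m³/s
w_4 = (22.3 − 7.7)/2 = 7.3 m; q_4 = 0.76 × 1.45 × 7.3 = 8.045 m³/s
w_5 = (22.3 − 17.6)/2 = 2.35 m; q_5 = 0.35 × 0.48 × 2.35 = 0.3948 m³/s
Q = Σ qᵢ = 25.56 m³/s

25.6 m³/s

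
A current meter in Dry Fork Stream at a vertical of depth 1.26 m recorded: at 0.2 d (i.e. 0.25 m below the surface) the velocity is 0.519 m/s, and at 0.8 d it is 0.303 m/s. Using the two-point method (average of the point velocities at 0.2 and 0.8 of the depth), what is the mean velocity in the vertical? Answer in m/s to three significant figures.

v̄ = (0.519 + 0.303) / 2 = 0.4110 m/s

0.411 m/s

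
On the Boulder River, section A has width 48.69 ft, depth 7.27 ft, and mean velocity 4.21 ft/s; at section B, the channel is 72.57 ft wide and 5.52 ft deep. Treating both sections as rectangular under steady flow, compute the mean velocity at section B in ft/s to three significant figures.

3.72 ft/s

Q = A₁V₁ = (48.69×7.27) × 4.21 = 1490 ft³/s
A₂ = 72.57 × 5.52 = 400.6 ft²
V₂ = Q/A₂ = 1490/400.6 = 3.720 ft/s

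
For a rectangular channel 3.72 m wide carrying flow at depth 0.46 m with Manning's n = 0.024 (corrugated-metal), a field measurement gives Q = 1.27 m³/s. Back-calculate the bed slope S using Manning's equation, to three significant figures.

A = b·y = 3.72 × 0.46 = 1.711 m²
P = b + 2y = 3.72 + 2×0.46 = 4.640 m
R = A/P = 1.711/4.640 = 0.3688 m
S = (Q·n / (1·A·R^(2/3)))² = (1.27×0.024 / (1×1.711×0.5143))² = 0.001200

0.00120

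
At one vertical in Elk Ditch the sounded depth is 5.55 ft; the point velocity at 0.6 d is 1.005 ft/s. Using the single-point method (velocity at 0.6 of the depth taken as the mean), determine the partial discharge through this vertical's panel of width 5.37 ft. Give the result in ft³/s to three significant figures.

30.0 ft³/s

v̄ = v₀.₆ = 1.005 ft/s
q = v̄ × d × w = 1.005 × 5.55 × 5.37 = 29.95 ft³/s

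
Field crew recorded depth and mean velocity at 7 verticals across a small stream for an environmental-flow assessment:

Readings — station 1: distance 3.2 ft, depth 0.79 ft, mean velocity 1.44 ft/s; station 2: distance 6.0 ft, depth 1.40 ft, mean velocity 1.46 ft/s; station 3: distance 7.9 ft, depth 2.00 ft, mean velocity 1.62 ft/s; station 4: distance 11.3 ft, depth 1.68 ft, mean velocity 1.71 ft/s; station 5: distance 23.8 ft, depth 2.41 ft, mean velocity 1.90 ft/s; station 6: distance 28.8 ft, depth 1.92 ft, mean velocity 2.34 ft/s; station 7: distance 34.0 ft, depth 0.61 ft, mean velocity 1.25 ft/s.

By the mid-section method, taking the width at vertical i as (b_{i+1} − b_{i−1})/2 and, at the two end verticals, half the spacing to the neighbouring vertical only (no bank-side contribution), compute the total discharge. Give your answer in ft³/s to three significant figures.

103 ft³/s

w_1 = (6.0 − 3.2)/2 = 1.4 ft; q_1 = 1.44 × 0.79 × 1.4 = 1.593 ft³/s
w_2 = (7.9 − 3.2)/2 = 2.35 ft; q_2 = 1.46 × 1.40 × 2.35 = 4.803 ft³/s
w_3 = (11.3 − 6.0)/2 = 2.65 ft; q_3 = 1.62 × 2.00 × 2.65 = 8.586 ft³/s
w_4 = (23.8 − 7.9)/2 = 7.95 ft; q_4 = 1.71 × 1.68 × 7.95 = 22.84 ft³/s
w_5 = (28.8 − 11.3)/2 = 8.75 ft; q_5 = 1.90 × 2.41 × 8.75 = 40.07 ft³/s
w_6 = (34.0 − 23.8)/2 = 5.1 ft; q_6 = 2.34 × 1.92 × 5.1 = 22.91 ft³/s
w_7 = (34.0 − 28.8)/2 = 2.6 ft; q_7 = 1.25 × 0.61 × 2.6 = 1.983 ft³/s
Q = Σ qᵢ = 102.8 ft³/s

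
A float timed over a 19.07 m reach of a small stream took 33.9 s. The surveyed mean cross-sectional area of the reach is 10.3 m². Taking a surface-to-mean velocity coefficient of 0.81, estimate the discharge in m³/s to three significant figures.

4.69 m³/s

v_surface = L / t̄ = 19.07 / 33.9 = 0.5625 m/s
v_mean = 0.81 × 0.5625 = 0.4557 m/s
Q = A × v_mean = 10.3 × 0.4557 = 4.693 m³/s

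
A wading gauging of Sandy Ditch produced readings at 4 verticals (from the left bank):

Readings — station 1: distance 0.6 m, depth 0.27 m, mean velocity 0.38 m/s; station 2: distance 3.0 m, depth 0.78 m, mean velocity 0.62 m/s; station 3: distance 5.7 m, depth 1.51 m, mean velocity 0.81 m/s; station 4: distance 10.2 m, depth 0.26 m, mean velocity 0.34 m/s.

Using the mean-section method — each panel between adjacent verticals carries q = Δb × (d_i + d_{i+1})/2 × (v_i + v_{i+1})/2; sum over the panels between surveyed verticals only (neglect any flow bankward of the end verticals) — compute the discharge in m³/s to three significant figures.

Panel 1-2: Δb = 2.4 m, d̄ = (0.27+0.78)/2 = 0.525, v̄ = (0.38+0.62)/2 = 0.5 → q = 2.4×0.525×0.5 = 0.6300 m³/s
Panel 2-3: Δb = 2.7 m, d̄ = (0.78+1.51)/2 = 1.145, v̄ = (0.62+0.81)/2 = 0.715 → q = 2.7×1.145×0.715 = 2.210 m³/s
Panel 3-4: Δb = 4.5 m, d̄ = (1.51+0.26)/2 = 0.885, v̄ = (0.81+0.34)/2 = 0.575 → q = 4.5×0.885×0.575 = 2.290 m³/s
Q = Σ q = 5.130 m³/s

5.13 m³/s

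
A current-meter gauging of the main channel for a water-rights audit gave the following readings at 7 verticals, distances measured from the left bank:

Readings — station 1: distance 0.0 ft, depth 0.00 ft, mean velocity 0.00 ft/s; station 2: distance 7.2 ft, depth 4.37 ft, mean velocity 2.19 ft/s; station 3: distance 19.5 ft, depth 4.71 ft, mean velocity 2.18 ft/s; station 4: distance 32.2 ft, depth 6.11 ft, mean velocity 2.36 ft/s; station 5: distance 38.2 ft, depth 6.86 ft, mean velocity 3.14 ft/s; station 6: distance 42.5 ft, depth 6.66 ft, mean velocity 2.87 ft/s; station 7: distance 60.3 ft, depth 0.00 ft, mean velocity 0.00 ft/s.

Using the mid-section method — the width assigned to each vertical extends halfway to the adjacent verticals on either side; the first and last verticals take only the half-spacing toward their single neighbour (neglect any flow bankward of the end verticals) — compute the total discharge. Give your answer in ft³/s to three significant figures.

w_2 = (19.5 − 0.0)/2 = 9.75 ft; q_2 = 2.19 × 4.37 × 9.75 = 93.31 ft³/s
w_3 = (32.2 − 7.2)/2 = 12.5 ft; q_3 = 2.18 × 4.71 × 12.5 = 128.3 ft³/s
w_4 = (38.2 − 19.5)/2 = 9.35 ft; q_4 = 2.36 × 6.11 × 9.35 = 134.8 ft³/s
w_5 = (42.5 − 32.2)/2 = 5.15 ft; q_5 = 3.14 × 6.86 × 5.15 = 110.9 ft³/s
w_6 = (60.3 − 38.2)/2 = 11.05 ft; q_6 = 2.87 × 6.66 × 11.05 = 211.2 ft³/s
Stations 1, 7 contribute zero (depth or velocity is 0).
Q = Σ qᵢ = 678.6 ft³/s

679 ft³/s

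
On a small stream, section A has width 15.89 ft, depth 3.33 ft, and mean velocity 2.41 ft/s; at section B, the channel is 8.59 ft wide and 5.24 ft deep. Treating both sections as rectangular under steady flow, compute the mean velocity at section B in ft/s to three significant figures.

Q = A₁V₁ = (15.89×3.33) × 2.41 = 127.5 ft³/s
A₂ = 8.59 × 5.24 = 45.01 ft²
V₂ = Q/A₂ = 127.5/45.01 = 2.833 ft/s

2.83 ft/s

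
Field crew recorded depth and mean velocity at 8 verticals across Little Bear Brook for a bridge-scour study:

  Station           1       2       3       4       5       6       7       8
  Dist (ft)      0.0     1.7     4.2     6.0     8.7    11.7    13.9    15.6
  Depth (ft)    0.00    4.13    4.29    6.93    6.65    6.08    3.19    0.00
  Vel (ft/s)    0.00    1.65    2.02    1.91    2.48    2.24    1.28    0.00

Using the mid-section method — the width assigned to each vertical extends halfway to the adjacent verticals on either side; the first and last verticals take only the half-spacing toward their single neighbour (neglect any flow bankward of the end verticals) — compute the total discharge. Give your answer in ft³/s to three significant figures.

w_2 = (4.2 − 0.0)/2 = 2.1 ft; q_2 = 1.65 × 4.13 × 2.1 = 14.31 ft³/s
w_3 = (6.0 − 1.7)/2 = 2.15 ft; q_3 = 2.02 × 4.29 × 2.15 = 18.63 ft³/s
w_4 = (8.7 − 4.2)/2 = 2.25 ft; q_4 = 1.91 × 6.93 × 2.25 = 29.78 ft³/s
w_5 = (11.7 − 6.0)/2 = 2.85 ft; q_5 = 2.48 × 6.65 × 2.85 = 47.00 ft³/s
w_6 = (13.9 − 8.7)/2 = 2.6 ft; q_6 = 2.24 × 6.08 × 2.6 = 35.41 ft³/s
w_7 = (15.6 − 11.7)/2 = 1.95 ft; q_7 = 1.28 × 3.19 × 1.95 = 7.962 ft³/s
Stations 1, 8 contribute zero (depth or velocity is 0).
Q = Σ qᵢ = 153.1 ft³/s

153 ft³/s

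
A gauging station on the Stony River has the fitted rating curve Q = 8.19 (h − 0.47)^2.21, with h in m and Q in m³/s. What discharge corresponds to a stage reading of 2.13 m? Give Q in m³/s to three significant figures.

Q = 8.19 × (2.13 − 0.47)^2.21 = 8.19 × 1.66^2.21 = 25.10 m³/s

25.1 m³/s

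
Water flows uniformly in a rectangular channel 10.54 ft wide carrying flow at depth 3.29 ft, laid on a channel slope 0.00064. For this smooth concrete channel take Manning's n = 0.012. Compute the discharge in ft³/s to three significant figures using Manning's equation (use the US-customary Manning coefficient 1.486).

174 ft³/s

A = b·y = 10.54 × 3.29 = 34.68 ft²
P = b + 2y = 10.54 + 2×3.29 = 17.12 ft
R = A/P = 34.68/17.12 = 2.026 ft
Q = (1.486/n)·A·R^(2/3)·S^(1/2) = (1.486/0.012) × 34.68 × 2.026^(2/3) × 0.00064^(1/2) = 173.9 ft³/s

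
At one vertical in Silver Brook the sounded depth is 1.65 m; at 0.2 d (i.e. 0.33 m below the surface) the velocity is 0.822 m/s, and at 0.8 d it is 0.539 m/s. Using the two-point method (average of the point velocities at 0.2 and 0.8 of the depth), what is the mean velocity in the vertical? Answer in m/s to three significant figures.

v̄ = (0.822 + 0.539) / 2 = 0.6805 m/s

0.681 m/s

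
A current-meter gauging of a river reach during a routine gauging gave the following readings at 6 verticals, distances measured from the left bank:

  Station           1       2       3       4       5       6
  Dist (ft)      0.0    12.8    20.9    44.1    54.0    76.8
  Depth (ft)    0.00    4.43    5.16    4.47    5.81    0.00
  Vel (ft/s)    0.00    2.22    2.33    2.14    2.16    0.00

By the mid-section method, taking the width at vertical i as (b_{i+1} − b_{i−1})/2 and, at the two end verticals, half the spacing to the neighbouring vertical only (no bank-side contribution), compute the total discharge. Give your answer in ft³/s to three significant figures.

654 ft³/s

w_2 = (20.9 − 0.0)/2 = 10.45 ft; q_2 = 2.22 × 4.43 × 10.45 = 102.8 ft³/s
w_3 = (44.1 − 12.8)/2 = 15.65 ft; q_3 = 2.33 × 5.16 × 15.65 = 188.2 ft³/s
w_4 = (54.0 − 20.9)/2 = 16.55 ft; q_4 = 2.14 × 4.47 × 16.55 = 158.3 ft³/s
w_5 = (76.8 − 44.1)/2 = 16.35 ft; q_5 = 2.16 × 5.81 × 16.35 = 205.2 ft³/s
Stations 1, 6 contribute zero (depth or velocity is 0).
Q = Σ qᵢ = 654.4 ft³/s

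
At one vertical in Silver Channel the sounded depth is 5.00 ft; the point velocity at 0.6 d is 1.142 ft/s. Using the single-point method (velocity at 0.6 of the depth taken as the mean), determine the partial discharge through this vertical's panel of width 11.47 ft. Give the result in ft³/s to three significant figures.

65.5 ft³/s

v̄ = v₀.₆ = 1.142 ft/s
q = v̄ × d × w = 1.142 × 5.00 × 11.47 = 65.49 ft³/s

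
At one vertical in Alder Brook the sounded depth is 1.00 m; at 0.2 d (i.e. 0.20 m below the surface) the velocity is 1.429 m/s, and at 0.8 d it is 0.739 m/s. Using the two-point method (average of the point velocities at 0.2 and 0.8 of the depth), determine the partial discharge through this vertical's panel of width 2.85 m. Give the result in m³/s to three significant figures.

3.09 m³/s

v̄ = (1.429 + 0.739) / 2 = 1.084 m/s
q = v̄ × d × w = 1.084 × 1.00 × 2.85 = 3.089 m³/s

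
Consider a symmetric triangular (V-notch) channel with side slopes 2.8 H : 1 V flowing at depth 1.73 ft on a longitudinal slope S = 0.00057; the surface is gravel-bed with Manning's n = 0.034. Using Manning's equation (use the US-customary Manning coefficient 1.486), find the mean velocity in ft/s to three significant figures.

A = z·y² = 2.8×1.73² = 8.380 ft²
P = 2y√(1+z²) = 2×1.73×√(1+2.8²) = 10.29 ft
R = A/P = 8.380/10.29 = 0.8146 ft
Q = (1.486/n)·A·R^(2/3)·S^(1/2) = (1.486/0.034) × 8.380 × 0.8146^(2/3) × 0.00057^(1/2) = 7.627 ft³/s
V = Q/A = 7.627/8.380 = 0.9101 ft/s

0.910 ft/s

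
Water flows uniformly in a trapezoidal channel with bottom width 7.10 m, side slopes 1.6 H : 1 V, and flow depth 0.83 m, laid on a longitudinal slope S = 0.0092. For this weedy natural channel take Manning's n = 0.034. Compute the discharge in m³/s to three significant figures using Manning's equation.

15.3 m³/s

A = (b + z·y)·y = (7.10 + 1.6×0.83)×0.83 = 6.995 m²
P = b + 2y√(1+z²) = 7.10 + 2×0.83×√(1+1.6²) = 10.23 m
R = A/P = 6.995/10.23 = 0.6837 m
Q = (1/n)·A·R^(2/3)·S^(1/2) = (1/0.034) × 6.995 × 0.6837^(2/3) × 0.0092^(1/2) = 15.31 m³/s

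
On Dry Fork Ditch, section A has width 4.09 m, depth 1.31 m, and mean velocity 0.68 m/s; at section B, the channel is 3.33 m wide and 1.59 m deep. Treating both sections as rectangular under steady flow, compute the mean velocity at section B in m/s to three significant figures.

0.688 m/s

Q = A₁V₁ = (4.09×1.31) × 0.68 = 3.643 m³/s
A₂ = 3.33 × 1.59 = 5.295 m²
V₂ = Q/A₂ = 3.643/5.295 = 0.6881 m/s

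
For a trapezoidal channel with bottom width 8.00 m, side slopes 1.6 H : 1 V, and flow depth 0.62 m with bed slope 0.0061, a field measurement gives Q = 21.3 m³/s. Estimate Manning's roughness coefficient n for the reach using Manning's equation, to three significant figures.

0.0135

A = (b + z·y)·y = (8.00 + 1.6×0.62)×0.62 = 5.575 m²
P = b + 2y√(1+z²) = 8.00 + 2×0.62×√(1+1.6²) = 10.34 m
R = A/P = 5.575/10.34 = 0.5392 m
n = (1/Q)·A·R^(2/3)·S^(1/2) = (1/21.3) × 5.575 × 0.6625 × 0.07810 = 0.01354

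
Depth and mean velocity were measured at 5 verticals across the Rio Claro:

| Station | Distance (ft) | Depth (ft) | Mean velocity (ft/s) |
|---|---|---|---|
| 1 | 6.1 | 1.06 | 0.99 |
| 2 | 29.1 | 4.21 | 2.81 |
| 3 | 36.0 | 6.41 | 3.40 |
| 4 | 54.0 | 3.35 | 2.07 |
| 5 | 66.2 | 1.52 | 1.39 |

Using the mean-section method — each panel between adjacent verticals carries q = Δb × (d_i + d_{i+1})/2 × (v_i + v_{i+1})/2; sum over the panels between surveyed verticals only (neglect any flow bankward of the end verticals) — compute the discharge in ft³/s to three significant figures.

Panel 1-2: Δb = 23 ft, d̄ = (1.06+4.21)/2 = 2.635, v̄ = (0.99+2.81)/2 = 1.9 → q = 23×2.635×1.9 = 115.1 ft³/s
Panel 2-3: Δb = 6.9 ft, d̄ = (4.21+6.41)/2 = 5.31, v̄ = (2.81+3.40)/2 = 3.105 → q = 6.9×5.31×3.105 = 113.8 ft³/s
Panel 3-4: Δb = 18 ft, d̄ = (6.41+3.35)/2 = 4.88, v̄ = (3.40+2.07)/2 = 2.735 → q = 18×4.88×2.735 = 240.2 ft³/s
Panel 4-5: Δb = 12.2 ft, d̄ = (3.35+1.52)/2 = 2.435, v̄ = (2.07+1.39)/2 = 1.73 → q = 12.2×2.435×1.73 = 51.39 ft³/s
Q = Σ q = 520.5 ft³/s

521 ft³/s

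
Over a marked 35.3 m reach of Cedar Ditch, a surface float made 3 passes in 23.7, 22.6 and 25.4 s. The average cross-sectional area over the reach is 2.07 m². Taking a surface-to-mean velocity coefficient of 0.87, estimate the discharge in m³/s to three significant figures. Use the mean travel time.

t̄ = (23.7 + 22.6 + 25.4) / 3 = 23.9 s
v_surface = L / t̄ = 35.3 / 23.9 = 1.477 m/s
v_mean = 0.87 × 1.477 = 1.285 m/s
Q = A × v_mean = 2.07 × 1.285 = 2.660 m³/s

2.66 m³/s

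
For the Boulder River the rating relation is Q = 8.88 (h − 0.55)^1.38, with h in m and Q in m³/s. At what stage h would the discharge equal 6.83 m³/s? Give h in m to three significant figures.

1.38 m

h − h₀ = (Q/C)^(1/b) = (6.83/8.88)^(1/1.38) = 0.8268 m
h = 0.55 + 0.8268 = 1.377 m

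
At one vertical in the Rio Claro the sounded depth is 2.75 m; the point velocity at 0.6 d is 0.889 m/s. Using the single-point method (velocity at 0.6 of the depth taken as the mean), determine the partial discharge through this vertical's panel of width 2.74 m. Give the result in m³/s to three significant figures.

6.70 m³/s

v̄ = v₀.₆ = 0.889 m/s
q = v̄ × d × w = 0.8890 × 2.75 × 2.74 = 6.699 m³/s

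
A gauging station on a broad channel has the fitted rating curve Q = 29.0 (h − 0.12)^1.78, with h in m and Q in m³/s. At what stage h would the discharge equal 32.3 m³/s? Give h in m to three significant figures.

1.18 m

h − h₀ = (Q/C)^(1/b) = (32.3/29.0)^(1/1.78) = 1.062 m
h = 0.12 + 1.062 = 1.182 m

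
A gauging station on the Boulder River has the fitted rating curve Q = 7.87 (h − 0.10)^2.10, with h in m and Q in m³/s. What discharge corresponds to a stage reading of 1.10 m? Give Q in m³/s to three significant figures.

7.87 m³/s

Q = 7.87 × (1.10 − 0.10)^2.10 = 7.87 × 1^2.10 = 7.870 m³/s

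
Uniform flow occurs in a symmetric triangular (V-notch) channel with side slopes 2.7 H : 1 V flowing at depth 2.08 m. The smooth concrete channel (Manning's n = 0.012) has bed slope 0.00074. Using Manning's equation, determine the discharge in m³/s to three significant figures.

A = z·y² = 2.7×2.08² = 11.68 m²
P = 2y√(1+z²) = 2×2.08×√(1+2.7²) = 11.98 m
R = A/P = 11.68/11.98 = 0.9753 m
Q = (1/n)·A·R^(2/3)·S^(1/2) = (1/0.012) × 11.68 × 0.9753^(2/3) × 0.00074^(1/2) = 26.04 m³/s

26.0 m³/s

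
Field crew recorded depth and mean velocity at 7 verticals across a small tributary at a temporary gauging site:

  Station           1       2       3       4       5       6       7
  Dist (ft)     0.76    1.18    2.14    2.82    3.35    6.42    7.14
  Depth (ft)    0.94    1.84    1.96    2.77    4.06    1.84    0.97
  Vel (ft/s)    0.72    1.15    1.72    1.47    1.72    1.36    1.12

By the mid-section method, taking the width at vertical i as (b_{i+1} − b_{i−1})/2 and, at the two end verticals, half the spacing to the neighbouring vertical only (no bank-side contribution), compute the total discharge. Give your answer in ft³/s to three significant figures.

w_1 = (1.18 − 0.76)/2 = 0.21 ft; q_1 = 0.72 × 0.94 × 0.21 = 0.1421 ft³/s
w_2 = (2.14 − 0.76)/2 = 0.69 ft; q_2 = 1.15 × 1.84 × 0.69 = 1.460 ft³/s
w_3 = (2.82 − 1.18)/2 = 0.82 ft; q_3 = 1.72 × 1.96 × 0.82 = 2.764 ft³/s
w_4 = (3.35 − 2.14)/2 = 0.605 ft; q_4 = 1.47 × 2.77 × 0.605 = 2.463 ft³/s
w_5 = (6.42 − 2.82)/2 = 1.8 ft; q_5 = 1.72 × 4.06 × 1.8 = 12.57 ft³/s
w_6 = (7.14 − 3.35)/2 = 1.895 ft; q_6 = 1.36 × 1.84 × 1.895 = 4.742 ft³/s
w_7 = (7.14 − 6.42)/2 = 0.36 ft; q_7 = 1.12 × 0.97 × 0.36 = 0.3911 ft³/s
Q = Σ qᵢ = 24.53 ft³/s

24.5 ft³/s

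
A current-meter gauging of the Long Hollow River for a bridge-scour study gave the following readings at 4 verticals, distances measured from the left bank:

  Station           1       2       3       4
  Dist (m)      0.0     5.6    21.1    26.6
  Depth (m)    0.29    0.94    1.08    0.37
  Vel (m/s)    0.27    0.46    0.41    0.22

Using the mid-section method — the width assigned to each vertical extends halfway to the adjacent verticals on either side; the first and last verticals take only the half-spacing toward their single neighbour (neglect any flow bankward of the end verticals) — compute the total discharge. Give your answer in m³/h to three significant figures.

34800 m³/h

w_1 = (5.6 − 0.0)/2 = 2.8 m; q_1 = 0.27 × 0.29 × 2.8 = 0.2192 m³/s
w_2 = (21.1 − 0.0)/2 = 10.55 m; q_2 = 0.46 × 0.94 × 10.55 = 4.562 m³/s
w_3 = (26.6 − 5.6)/2 = 10.5 m; q_3 = 0.41 × 1.08 × 10.5 = 4.649 m³/s
w_4 = (26.6 − 21.1)/2 = 2.75 m; q_4 = 0.22 × 0.37 × 2.75 = 0.2239 m³/s
Q = Σ qᵢ = 9.654 m³/s
= 9.654 × 3600 = 34760 m³/h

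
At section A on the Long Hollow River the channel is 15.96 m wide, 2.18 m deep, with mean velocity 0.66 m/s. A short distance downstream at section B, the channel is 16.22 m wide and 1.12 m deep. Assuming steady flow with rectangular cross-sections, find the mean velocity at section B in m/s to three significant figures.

1.26 m/s

Q = A₁V₁ = (15.96×2.18) × 0.66 = 22.96 m³/s
A₂ = 16.22 × 1.12 = 18.17 m²
V₂ = Q/A₂ = 22.96/18.17 = 1.264 m/s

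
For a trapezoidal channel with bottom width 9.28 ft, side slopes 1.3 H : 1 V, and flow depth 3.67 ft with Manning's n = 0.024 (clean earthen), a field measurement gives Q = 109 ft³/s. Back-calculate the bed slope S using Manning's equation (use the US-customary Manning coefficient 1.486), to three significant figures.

0.000359

A = (b + z·y)·y = (9.28 + 1.3×3.67)×3.67 = 51.57 ft²
P = b + 2y√(1+z²) = 9.28 + 2×3.67×√(1+1.3²) = 21.32 ft
R = A/P = 51.57/21.32 = 2.419 ft
S = (Q·n / (1.486·A·R^(2/3)))² = (109×0.024 / (1.486×51.57×1.802))² = 0.0003589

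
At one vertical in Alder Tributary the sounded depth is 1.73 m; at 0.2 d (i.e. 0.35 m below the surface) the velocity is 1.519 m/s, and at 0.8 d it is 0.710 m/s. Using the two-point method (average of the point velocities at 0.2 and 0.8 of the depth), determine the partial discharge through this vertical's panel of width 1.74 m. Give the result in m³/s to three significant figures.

3.35 m³/s

v̄ = (1.519 + 0.710) / 2 = 1.115 m/s
q = v̄ × d × w = 1.115 × 1.73 × 1.74 = 3.355 m³/s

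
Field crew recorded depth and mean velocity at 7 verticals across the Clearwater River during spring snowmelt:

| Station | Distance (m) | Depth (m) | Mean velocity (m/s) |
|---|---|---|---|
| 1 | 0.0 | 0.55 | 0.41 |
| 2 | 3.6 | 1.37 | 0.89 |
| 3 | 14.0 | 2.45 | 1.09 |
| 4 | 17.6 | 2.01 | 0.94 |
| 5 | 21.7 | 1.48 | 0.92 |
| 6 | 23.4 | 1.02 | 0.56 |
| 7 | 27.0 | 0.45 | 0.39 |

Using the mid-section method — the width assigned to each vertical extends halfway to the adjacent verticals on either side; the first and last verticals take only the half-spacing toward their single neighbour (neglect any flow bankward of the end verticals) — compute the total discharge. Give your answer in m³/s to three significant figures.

w_1 = (3.6 − 0.0)/2 = 1.8 m; q_1 = 0.41 × 0.55 × 1.8 = 0.4059 m³/s
w_2 = (14.0 − 0.0)/2 = 7 m; q_2 = 0.89 × 1.37 × 7 = 8.535 m³/s
w_3 = (17.6 − 3.6)/2 = 7 m; q_3 = 1.09 × 2.45 × 7 = 18.69 m³/s
w_4 = (21.7 − 14.0)/2 = 3.85 m; q_4 = 0.94 × 2.01 × 3.85 = 7.274 m³/s
w_5 = (23.4 − 17.6)/2 = 2.9 m; q_5 = 0.92 × 1.48 × 2.9 = 3.949 m³/s
w_6 = (27.0 − 21.7)/2 = 2.65 m; q_6 = 0.56 × 1.02 × 2.65 = 1.514 m³/s
w_7 = (27.0 − 23.4)/2 = 1.8 m; q_7 = 0.39 × 0.45 × 1.8 = 0.3159 m³/s
Q = Σ qᵢ = 40.69 m³/s

40.7 m³/s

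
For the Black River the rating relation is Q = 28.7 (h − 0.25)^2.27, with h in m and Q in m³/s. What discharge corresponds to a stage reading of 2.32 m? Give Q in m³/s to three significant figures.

150 m³/s

Q = 28.7 × (2.32 − 0.25)^2.27 = 28.7 × 2.07^2.27 = 149.7 m³/s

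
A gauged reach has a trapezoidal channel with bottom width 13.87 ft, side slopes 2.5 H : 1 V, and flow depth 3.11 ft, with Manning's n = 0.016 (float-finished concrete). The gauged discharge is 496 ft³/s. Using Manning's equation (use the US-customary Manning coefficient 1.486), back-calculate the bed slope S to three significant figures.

0.00220

A = (b + z·y)·y = (13.87 + 2.5×3.11)×3.11 = 67.32 ft²
P = b + 2y√(1+z²) = 13.87 + 2×3.11×√(1+2.5²) = 30.62 ft
R = A/P = 67.32/30.62 = 2.199 ft
S = (Q·n / (1.486·A·R^(2/3)))² = (496×0.016 / (1.486×67.32×1.691))² = 0.002202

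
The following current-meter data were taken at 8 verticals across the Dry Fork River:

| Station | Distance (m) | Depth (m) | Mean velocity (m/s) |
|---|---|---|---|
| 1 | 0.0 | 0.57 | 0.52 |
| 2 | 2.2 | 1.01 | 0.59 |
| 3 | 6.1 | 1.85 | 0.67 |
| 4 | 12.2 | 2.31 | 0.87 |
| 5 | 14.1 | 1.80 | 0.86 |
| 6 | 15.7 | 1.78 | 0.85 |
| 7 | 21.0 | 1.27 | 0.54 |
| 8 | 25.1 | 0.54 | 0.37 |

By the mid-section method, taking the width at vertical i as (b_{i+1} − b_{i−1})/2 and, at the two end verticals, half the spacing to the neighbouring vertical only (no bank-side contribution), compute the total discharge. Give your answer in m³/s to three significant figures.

27.9 m³/s

w_1 = (2.2 − 0.0)/2 = 1.1 m; q_1 = 0.52 × 0.57 × 1.1 = 0.3260 m³/s
w_2 = (6.1 − 0.0)/2 = 3.05 m; q_2 = 0.59 × 1.01 × 3.05 = 1.817 m³/s
w_3 = (12.2 − 2.2)/2 = 5 m; q_3 = 0.67 × 1.85 × 5 = 6.198 m³/s
w_4 = (14.1 − 6.1)/2 = 4 m; q_4 = 0.87 × 2.31 × 4 = 8.039 m³/s
w_5 = (15.7 − 12.2)/2 = 1.75 m; q_5 = 0.86 × 1.80 × 1.75 = 2.709 m³/s
w_6 = (21.0 − 14.1)/2 = 3.45 m; q_6 = 0.85 × 1.78 × 3.45 = 5.220 m³/s
w_7 = (25.1 − 15.7)/2 = 4.7 m; q_7 = 0.54 × 1.27 × 4.7 = 3.223 m³/s
w_8 = (25.1 − 21.0)/2 = 2.05 m; q_8 = 0.37 × 0.54 × 2.05 = 0.4096 m³/s
Q = Σ qᵢ = 27.94 m³/s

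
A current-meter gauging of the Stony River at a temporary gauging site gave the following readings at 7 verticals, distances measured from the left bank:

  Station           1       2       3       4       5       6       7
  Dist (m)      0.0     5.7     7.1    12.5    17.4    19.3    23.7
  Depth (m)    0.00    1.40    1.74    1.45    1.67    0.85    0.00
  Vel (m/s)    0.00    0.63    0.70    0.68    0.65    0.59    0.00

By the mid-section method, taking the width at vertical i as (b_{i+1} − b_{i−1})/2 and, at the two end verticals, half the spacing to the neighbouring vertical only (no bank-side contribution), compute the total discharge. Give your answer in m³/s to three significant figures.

w_2 = (7.1 − 0.0)/2 = 3.55 m; q_2 = 0.63 × 1.40 × 3.55 = 3.131 m³/s
w_3 = (12.5 − 5.7)/2 = 3.4 m; q_3 = 0.70 × 1.74 × 3.4 = 4.141 m³/s
w_4 = (17.4 − 7.1)/2 = 5.15 m; q_4 = 0.68 × 1.45 × 5.15 = 5.078 m³/s
w_5 = (19.3 − 12.5)/2 = 3.4 m; q_5 = 0.65 × 1.67 × 3.4 = 3.691 m³/s
w_6 = (23.7 − 17.4)/2 = 3.15 m; q_6 = 0.59 × 0.85 × 3.15 = 1.580 m³/s
Stations 1, 7 contribute zero (depth or velocity is 0).
Q = Σ qᵢ = 17.62 m³/s

17.6 m³/s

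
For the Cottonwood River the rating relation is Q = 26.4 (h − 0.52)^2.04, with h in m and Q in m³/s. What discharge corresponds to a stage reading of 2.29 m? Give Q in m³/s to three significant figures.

84.6 m³/s

Q = 26.4 × (2.29 − 0.52)^2.04 = 26.4 × 1.77^2.04 = 84.62 m³/s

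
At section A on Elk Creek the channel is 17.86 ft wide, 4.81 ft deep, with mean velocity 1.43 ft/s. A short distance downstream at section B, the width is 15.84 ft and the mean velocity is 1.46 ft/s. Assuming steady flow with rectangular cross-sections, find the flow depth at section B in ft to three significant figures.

5.31 ft

Q = A₁V₁ = (17.86×4.81) × 1.43 = 122.8 ft³/s
d₂ = Q/(b₂ V₂) = 122.8/(15.84×1.46) = 5.312 ft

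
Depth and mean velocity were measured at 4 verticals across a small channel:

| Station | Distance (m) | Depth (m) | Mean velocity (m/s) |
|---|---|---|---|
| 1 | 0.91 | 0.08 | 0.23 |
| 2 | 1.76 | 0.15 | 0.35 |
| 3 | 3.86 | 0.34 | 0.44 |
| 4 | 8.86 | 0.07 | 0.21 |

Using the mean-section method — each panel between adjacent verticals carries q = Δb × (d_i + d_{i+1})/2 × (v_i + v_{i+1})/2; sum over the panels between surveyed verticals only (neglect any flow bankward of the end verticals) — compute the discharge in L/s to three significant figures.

Panel 1-2: Δb = 0.85 m, d̄ = (0.08+0.15)/2 = 0.115, v̄ = (0.23+0.35)/2 = 0.29 → q = 0.85×0.115×0.29 = 0.02835 m³/s
Panel 2-3: Δb = 2.1 m, d̄ = (0.15+0.34)/2 = 0.245, v̄ = (0.35+0.44)/2 = 0.395 → q = 2.1×0.245×0.395 = 0.2032 m³/s
Panel 3-4: Δb = 5 m, d̄ = (0.34+0.07)/2 = 0.205, v̄ = (0.44+0.21)/2 = 0.325 → q = 5×0.205×0.325 = 0.3331 m³/s
Q = Σ q = 0.5647 m³/s
= 0.5647 × 1000 = 564.7 L/s

565 L/s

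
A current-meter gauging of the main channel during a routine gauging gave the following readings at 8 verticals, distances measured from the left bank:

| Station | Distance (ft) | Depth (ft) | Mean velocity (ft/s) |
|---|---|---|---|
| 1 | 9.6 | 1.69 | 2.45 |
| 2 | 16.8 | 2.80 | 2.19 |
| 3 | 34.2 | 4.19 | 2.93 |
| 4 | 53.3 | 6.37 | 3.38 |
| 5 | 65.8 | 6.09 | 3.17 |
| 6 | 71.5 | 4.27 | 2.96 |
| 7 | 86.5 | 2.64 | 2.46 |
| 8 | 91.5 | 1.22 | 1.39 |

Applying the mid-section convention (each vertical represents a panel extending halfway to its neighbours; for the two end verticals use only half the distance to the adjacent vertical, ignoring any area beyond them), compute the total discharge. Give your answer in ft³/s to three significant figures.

w_1 = (16.8 − 9.6)/2 = 3.6 ft; q_1 = 2.45 × 1.69 × 3.6 = 14.91 ft³/s
w_2 = (34.2 − 9.6)/2 = 12.3 ft; q_2 = 2.19 × 2.80 × 12.3 = 75.42 ft³/s
w_3 = (53.3 − 16.8)/2 = 18.25 ft; q_3 = 2.93 × 4.19 × 18.25 = 224.0 ft³/s
w_4 = (65.8 − 34.2)/2 = 15.8 ft; q_4 = 3.38 × 6.37 × 15.8 = 340.2 ft³/s
w_5 = (71.5 − 53.3)/2 = 9.1 ft; q_5 = 3.17 × 6.09 × 9.1 = 175.7 ft³/s
w_6 = (86.5 − 65.8)/2 = 10.35 ft; q_6 = 2.96 × 4.27 × 10.35 = 130.8 ft³/s
w_7 = (91.5 − 71.5)/2 = 10 ft; q_7 = 2.46 × 2.64 × 10 = 64.94 ft³/s
w_8 = (91.5 − 86.5)/2 = 2.5 ft; q_8 = 1.39 × 1.22 × 2.5 = 4.240 ft³/s
Q = Σ qᵢ = 1030 ft³/s

1030 ft³/s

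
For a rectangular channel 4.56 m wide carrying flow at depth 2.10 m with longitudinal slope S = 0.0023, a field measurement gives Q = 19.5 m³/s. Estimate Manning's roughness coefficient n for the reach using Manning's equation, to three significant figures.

0.0250

A = b·y = 4.56 × 2.10 = 9.576 m²
P = b + 2y = 4.56 + 2×2.10 = 8.760 m
R = A/P = 9.576/8.760 = 1.093 m
n = (1/Q)·A·R^(2/3)·S^(1/2) = (1/19.5) × 9.576 × 1.061 × 0.04796 = 0.02499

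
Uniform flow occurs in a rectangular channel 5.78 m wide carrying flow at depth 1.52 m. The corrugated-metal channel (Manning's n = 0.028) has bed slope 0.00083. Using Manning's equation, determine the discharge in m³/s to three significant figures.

A = b·y = 5.78 × 1.52 = 8.786 m²
P = b + 2y = 5.78 + 2×1.52 = 8.820 m
R = A/P = 8.786/8.820 = 0.9961 m
Q = (1/n)·A·R^(2/3)·S^(1/2) = (1/0.028) × 8.786 × 0.9961^(2/3) × 0.00083^(1/2) = 9.016 m³/s

9.02 m³/s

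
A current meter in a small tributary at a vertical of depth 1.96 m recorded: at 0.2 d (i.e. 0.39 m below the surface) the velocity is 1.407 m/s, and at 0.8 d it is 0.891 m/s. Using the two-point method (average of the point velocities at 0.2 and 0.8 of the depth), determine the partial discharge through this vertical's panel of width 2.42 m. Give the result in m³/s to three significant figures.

v̄ = (1.407 + 0.891) / 2 = 1.149 m/s
q = v̄ × d × w = 1.149 × 1.96 × 2.42 = 5.450 m³/s

5.45 m³/s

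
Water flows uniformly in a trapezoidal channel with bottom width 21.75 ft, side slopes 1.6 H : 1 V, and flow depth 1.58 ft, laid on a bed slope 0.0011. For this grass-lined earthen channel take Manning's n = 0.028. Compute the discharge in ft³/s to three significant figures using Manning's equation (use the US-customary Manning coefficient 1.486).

A = (b + z·y)·y = (21.75 + 1.6×1.58)×1.58 = 38.36 ft²
P = b + 2y√(1+z²) = 21.75 + 2×1.58×√(1+1.6²) = 27.71 ft
R = A/P = 38.36/27.71 = 1.384 ft
Q = (1.486/n)·A·R^(2/3)·S^(1/2) = (1.486/0.028) × 38.36 × 1.384^(2/3) × 0.0011^(1/2) = 83.86 ft³/s

83.9 ft³/s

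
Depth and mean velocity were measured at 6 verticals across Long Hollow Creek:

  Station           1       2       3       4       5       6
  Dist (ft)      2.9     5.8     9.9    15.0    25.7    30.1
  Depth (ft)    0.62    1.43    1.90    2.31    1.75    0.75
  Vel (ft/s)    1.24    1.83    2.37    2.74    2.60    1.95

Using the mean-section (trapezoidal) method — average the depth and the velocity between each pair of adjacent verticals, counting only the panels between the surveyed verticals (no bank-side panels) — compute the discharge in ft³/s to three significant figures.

117 ft³/s

Panel 1-2: Δb = 2.9 ft, d̄ = (0.62+1.43)/2 = 1.025, v̄ = (1.24+1.83)/2 = 1.535 → q = 2.9×1.025×1.535 = 4.563 ft³/s
Panel 2-3: Δb = 4.1 ft, d̄ = (1.43+1.90)/2 = 1.665, v̄ = (1.83+2.37)/2 = 2.1 → q = 4.1×1.665×2.1 = 14.34 ft³/s
Panel 3-4: Δb = 5.1 ft, d̄ = (1.90+2.31)/2 = 2.105, v̄ = (2.37+2.74)/2 = 2.555 → q = 5.1×2.105×2.555 = 27.43 ft³/s
Panel 4-5: Δb = 10.7 ft, d̄ = (2.31+1.75)/2 = 2.03, v̄ = (2.74+2.60)/2 = 2.67 → q = 10.7×2.03×2.67 = 58.00 ft³/s
Panel 5-6: Δb = 4.4 ft, d̄ = (1.75+0.75)/2 = 1.25, v̄ = (2.60+1.95)/2 = 2.275 → q = 4.4×1.25×2.275 = 12.51 ft³/s
Q = Σ q = 116.8 ft³/s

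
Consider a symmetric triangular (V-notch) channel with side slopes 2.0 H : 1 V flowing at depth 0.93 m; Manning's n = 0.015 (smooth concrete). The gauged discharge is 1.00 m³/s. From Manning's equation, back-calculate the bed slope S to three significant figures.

A = z·y² = 2.0×0.93² = 1.730 m²
P = 2y√(1+z²) = 2×0.93×√(1+2.0²) = 4.159 m
R = A/P = 1.730/4.159 = 0.4159 m
S = (Q·n / (1·A·R^(2/3)))² = (1.00×0.015 / (1×1.730×0.5572))² = 0.0002422

0.000242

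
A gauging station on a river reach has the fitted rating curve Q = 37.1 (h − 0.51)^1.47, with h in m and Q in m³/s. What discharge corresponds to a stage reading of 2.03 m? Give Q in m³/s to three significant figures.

68.7 m³/s

Q = 37.1 × (2.03 − 0.51)^1.47 = 37.1 × 1.52^1.47 = 68.66 m³/s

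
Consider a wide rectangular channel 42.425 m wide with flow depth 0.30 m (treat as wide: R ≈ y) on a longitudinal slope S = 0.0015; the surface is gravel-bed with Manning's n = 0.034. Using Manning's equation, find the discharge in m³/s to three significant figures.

6.50 m³/s

A = b·y = 42.425 × 0.30 = 12.73 m²
Wide channel: R ≈ y = 0.30 m
Q = (1/n)·A·R^(2/3)·S^(1/2) = (1/0.034) × 12.73 × 0.3000^(2/3) × 0.0015^(1/2) = 6.497 m³/s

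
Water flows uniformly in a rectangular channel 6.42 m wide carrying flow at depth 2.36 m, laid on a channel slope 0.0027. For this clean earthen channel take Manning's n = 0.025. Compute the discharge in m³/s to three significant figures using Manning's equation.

A = b·y = 6.42 × 2.36 = 15.15 m²
P = b + 2y = 6.42 + 2×2.36 = 11.14 m
R = A/P = 15.15/11.14 = 1.360 m
Q = (1/n)·A·R^(2/3)·S^(1/2) = (1/0.025) × 15.15 × 1.360^(2/3) × 0.0027^(1/2) = 38.66 m³/s

38.7 m³/s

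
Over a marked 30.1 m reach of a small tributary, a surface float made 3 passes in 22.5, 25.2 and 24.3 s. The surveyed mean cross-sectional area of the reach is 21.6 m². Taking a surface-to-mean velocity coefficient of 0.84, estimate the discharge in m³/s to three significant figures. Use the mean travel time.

t̄ = (22.5 + 25.2 + 24.3) / 3 = 24 s
v_surface = L / t̄ = 30.1 / 24 = 1.254 m/s
v_mean = 0.84 × 1.254 = 1.054 m/s
Q = A × v_mean = 21.6 × 1.054 = 22.76 m³/s

22.8 m³/s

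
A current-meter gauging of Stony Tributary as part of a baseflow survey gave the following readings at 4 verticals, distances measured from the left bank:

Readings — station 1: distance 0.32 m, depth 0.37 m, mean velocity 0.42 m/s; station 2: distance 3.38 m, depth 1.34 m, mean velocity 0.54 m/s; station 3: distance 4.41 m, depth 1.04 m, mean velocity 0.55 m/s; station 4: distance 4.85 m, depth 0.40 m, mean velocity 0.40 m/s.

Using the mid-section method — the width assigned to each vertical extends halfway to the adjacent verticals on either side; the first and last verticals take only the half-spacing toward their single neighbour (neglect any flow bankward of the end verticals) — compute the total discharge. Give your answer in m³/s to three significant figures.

w_1 = (3.38 − 0.32)/2 = 1.53 m; q_1 = 0.42 × 0.37 × 1.53 = 0.2378 m³/s
w_2 = (4.41 − 0.32)/2 = 2.045 m; q_2 = 0.54 × 1.34 × 2.045 = 1.480 m³/s
w_3 = (4.85 − 3.38)/2 = 0.735 m; q_3 = 0.55 × 1.04 × 0.735 = 0.4204 m³/s
w_4 = (4.85 − 4.41)/2 = 0.22 m; q_4 = 0.40 × 0.40 × 0.22 = 0.03520 m³/s
Q = Σ qᵢ = 2.173 m³/s

2.17 m³/s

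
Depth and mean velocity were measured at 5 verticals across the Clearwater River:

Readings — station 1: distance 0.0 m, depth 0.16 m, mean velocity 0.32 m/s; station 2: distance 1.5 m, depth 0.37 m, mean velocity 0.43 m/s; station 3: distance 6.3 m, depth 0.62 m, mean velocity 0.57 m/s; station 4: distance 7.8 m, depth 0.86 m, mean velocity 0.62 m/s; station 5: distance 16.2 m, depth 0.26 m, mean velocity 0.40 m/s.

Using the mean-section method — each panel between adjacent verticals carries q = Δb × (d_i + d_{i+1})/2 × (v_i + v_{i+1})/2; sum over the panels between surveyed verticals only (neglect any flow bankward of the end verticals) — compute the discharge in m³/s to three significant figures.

Panel 1-2: Δb = 1.5 m, d̄ = (0.16+0.37)/2 = 0.265, v̄ = (0.32+0.43)/2 = 0.375 → q = 1.5×0.265×0.375 = 0.1491 m³/s
Panel 2-3: Δb = 4.8 m, d̄ = (0.37+0.62)/2 = 0.495, v̄ = (0.43+0.57)/2 = 0.5 → q = 4.8×0.495×0.5 = 1.188 m³/s
Panel 3-4: Δb = 1.5 m, d̄ = (0.62+0.86)/2 = 0.74, v̄ = (0.57+0.62)/2 = 0.595 → q = 1.5×0.74×0.595 = 0.6605 m³/s
Panel 4-5: Δb = 8.4 m, d̄ = (0.86+0.26)/2 = 0.56, v̄ = (0.62+0.40)/2 = 0.51 → q = 8.4×0.56×0.51 = 2.399 m³/s
Q = Σ q = 4.397 m³/s

4.40 m³/s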